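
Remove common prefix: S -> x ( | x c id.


Common prefix: 'x'
Factored: S -> x S', S' -> ( | c id


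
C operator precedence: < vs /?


'/' is multiplicative (level 10); '<' is relational (level 7)
Higher level binds tighter
'/' has higher precedence than '<'


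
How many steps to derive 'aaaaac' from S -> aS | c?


Derivation: S => aS => aaS => aaaS => aaaaS => aaaaaS => aaaaac
Steps: 6


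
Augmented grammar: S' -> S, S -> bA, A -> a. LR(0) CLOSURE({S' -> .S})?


Start: S' -> .S
For each item with dot before a nonterminal B, add B -> .γ for every B-production
Closure: [S' -> .S, S -> .bA]


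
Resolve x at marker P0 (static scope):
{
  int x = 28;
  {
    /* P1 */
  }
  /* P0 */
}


x declared in the same block as P0
x = 28


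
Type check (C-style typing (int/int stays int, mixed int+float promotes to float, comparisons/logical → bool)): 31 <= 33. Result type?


Operand types: int <= int
Rule: comparison yields bool
Result type: bool


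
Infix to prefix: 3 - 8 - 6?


left-to-right (same/higher precedence on left): tree is (- (- 3 8) 6)
Prefix: - - 3 8 6


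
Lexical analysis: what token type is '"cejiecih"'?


Pattern: double-quoted sequence
Type: STRING_LITERAL


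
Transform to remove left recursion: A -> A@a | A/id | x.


Left-recursive alternatives: A@a, A/id; non-recursive: x
Introduce A': A -> xA', A' -> @aA' | /idA' | ε


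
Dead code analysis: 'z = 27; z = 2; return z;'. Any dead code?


first assignment to z is overwritten before any read
Dead: 'z = 27'


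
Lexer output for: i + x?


Scan left to right, longest-match per lexeme
Tokens: ID(i), OP(+), ID(x)


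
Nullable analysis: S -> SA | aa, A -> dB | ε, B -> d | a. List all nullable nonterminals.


A nonterminal is nullable iff some alternative derives ε (directly, or every symbol in it is nullable)
Nullable: {A}


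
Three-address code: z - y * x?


Break into single-operator statements:
t1 = y * x
t2 = z - t1


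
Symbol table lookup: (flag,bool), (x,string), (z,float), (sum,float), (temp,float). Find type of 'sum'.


Lookup 'sum' → type float


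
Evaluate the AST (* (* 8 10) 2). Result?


Evaluate inner: (* 8 10) = 80
Evaluate root: (* 80 2) = 160
Result: 160


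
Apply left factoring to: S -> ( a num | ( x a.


Common prefix: '('
Factored: S -> ( S', S' -> a num | x a


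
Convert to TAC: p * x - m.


Break into single-operator statements:
t1 = p * x
t2 = t1 - m


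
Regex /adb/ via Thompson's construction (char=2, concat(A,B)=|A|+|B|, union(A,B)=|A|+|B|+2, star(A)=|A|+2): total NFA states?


Syntax tree has 3 char leaf(s), 0 union(s), 0 star(s)
chars contribute 3×2 = 6; each union adds +2; each star adds +2
Total: 6 + 0 + 0 = 6 states


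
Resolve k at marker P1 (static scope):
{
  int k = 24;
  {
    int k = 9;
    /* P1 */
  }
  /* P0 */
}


k declared in the same block as P1
k = 9


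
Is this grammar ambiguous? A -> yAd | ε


balanced y^n…d^n: each string has a unique parse
Unambiguous


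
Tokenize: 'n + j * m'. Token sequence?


Scan left to right, longest-match per lexeme
Tokens: ID(n), OP(+), ID(j), OP(*), ID(m)


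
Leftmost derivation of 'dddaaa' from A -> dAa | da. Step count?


Derivation: A => dAa => ddAaa => dddaaa
Steps: 3


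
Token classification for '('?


Pattern: delimiter/punctuation
Type: PUNCTUATION


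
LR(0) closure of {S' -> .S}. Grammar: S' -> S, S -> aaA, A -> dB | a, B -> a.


Start: S' -> .S
For each item with dot before a nonterminal B, add B -> .γ for every B-production
Closure: [S' -> .S, S -> .aaA]


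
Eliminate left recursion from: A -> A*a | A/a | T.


Left-recursive alternatives: A*a, A/a; non-recursive: T
Introduce A': A -> TA', A' -> *aA' | /aA' | ε


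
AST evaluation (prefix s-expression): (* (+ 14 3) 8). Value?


Evaluate inner: (+ 14 3) = 17
Evaluate root: (* 17 8) = 136
Result: 136


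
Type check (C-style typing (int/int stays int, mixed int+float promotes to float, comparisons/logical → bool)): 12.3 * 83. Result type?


Operand types: float * int
Rule: mixed int/float promotes to float; int/int stays int
Result type: float


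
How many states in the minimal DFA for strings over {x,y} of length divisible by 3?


Track length mod 3: states 0..2, accept at 0
Minimal DFA: 3 states


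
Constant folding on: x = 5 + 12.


5 + 12 = 17 at compile time
Optimized: x = 17


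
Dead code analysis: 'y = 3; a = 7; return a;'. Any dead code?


y is assigned but never read
Dead: 'y = 3'


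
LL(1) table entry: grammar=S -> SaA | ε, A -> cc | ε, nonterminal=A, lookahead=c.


For [A, c]: 'c' ∈ FIRST(cc)
Entry: A -> cc


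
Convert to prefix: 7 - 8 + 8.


left-to-right (same/higher precedence on left): tree is (+ (- 7 8) 8)
Prefix: + - 7 8 8


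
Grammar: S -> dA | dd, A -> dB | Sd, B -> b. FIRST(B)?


Per alternative of B: FIRST(b) = {b}
FIRST(B) = {b}


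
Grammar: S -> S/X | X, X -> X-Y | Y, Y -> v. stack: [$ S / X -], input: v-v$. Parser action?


no handle; shift 'v'
Action: shift


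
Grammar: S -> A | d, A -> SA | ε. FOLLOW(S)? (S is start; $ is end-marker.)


$ ∈ FOLLOW(S). For each A -> αBβ: add FIRST(β)\{ε} to FOLLOW(B); if β nullable, add FOLLOW(A).
FOLLOW(S) = {$, d}


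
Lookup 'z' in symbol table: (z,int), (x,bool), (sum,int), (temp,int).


Lookup 'z' → type int


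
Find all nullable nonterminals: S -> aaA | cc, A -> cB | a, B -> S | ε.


A nonterminal is nullable iff some alternative derives ε (directly, or every symbol in it is nullable)
Nullable: {B}


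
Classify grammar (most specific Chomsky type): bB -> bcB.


LHS has context (more than one symbol) and |LHS| ≤ |RHS|
Classification: Type 1 (Context-Sensitive)


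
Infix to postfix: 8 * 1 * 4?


Left to right (same or higher precedence on left)
Postfix: 8 1 * 4 *


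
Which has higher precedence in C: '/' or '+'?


'/' is multiplicative (level 10); '+' is additive (level 9)
Higher level binds tighter
'/' has higher precedence than '+'


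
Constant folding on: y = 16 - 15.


16 - 15 = 1 at compile time
Optimized: y = 1


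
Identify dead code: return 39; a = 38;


statement follows a return and is unreachable
Dead: 'a = 38'


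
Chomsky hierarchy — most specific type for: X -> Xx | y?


Left-linear: every RHS is a terminal or one nonterminal followed by a terminal
Classification: Type 3 (Regular)


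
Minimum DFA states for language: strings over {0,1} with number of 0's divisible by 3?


Track (count of 0) mod 3: states 0..2, accept at 0
Minimal DFA: 3 states


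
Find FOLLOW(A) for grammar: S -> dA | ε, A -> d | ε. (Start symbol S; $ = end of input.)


$ ∈ FOLLOW(S). For each A -> αBβ: add FIRST(β)\{ε} to FOLLOW(B); if β nullable, add FOLLOW(A).
FOLLOW(A) = {$}


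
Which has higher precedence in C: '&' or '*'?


'*' is multiplicative (level 10); '&' is bitwise AND (level 5)
Higher level binds tighter
'*' has higher precedence than '&'


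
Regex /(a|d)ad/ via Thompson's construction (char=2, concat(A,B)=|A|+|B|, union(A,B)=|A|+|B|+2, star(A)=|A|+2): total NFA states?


Syntax tree has 4 char leaf(s), 1 union(s), 0 star(s)
chars contribute 4×2 = 8; each union adds +2; each star adds +2
Total: 8 + 2 + 0 = 10 states


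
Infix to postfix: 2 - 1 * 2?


* has higher precedence, evaluate 1*2 first
Postfix: 2 1 2 * -


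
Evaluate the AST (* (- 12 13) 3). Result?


Evaluate inner: (- 12 13) = -1
Evaluate root: (* -1 3) = -3
Result: -3


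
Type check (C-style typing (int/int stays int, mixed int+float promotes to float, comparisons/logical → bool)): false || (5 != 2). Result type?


Operand types: bool || bool
Rule: logical operators take bool operands and yield bool
Result type: bool


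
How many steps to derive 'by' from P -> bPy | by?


Derivation: P => by
Steps: 1


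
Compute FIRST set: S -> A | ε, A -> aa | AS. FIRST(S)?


Per alternative of S: FIRST(A) = {a}; FIRST(ε) = {ε}
FIRST(S) = {a, ε}


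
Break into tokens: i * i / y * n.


Scan left to right, longest-match per lexeme
Tokens: ID(i), OP(*), ID(i), OP(/), ID(y), OP(*), ID(n)


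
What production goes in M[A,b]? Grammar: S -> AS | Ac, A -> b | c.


For [A, b]: 'b' ∈ FIRST(b)
Entry: A -> b


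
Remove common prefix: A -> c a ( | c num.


Common prefix: 'c'
Factored: A -> c A', A' -> a ( | num


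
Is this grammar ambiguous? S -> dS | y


right-linear, alternatives start with distinct terminals 'd' vs 'y': unique leftmost derivation
Unambiguous


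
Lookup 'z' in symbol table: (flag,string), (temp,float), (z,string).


Lookup 'z' → type string


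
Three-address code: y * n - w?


Break into single-operator statements:
t1 = y * n
t2 = t1 - w


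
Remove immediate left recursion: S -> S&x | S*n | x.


Left-recursive alternatives: S&x, S*n; non-recursive: x
Introduce S': S -> xS', S' -> &xS' | *nS' | ε


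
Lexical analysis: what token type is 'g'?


Pattern: letter/underscore followed by alphanumerics, not a keyword
Type: IDENTIFIER


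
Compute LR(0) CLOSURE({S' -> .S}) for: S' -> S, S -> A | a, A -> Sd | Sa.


Start: S' -> .S
For each item with dot before a nonterminal B, add B -> .γ for every B-production
Closure: [S' -> .S, S -> .A, S -> .a, A -> .Sd, A -> .Sa]


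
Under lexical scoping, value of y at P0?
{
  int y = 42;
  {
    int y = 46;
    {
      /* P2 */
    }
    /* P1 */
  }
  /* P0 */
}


y declared in the same block as P0
y = 42


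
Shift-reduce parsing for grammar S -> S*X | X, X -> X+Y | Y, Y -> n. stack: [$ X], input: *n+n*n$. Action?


lookahead ∉ {+} so X won't extend; reduce S -> X
Action: reduce (S -> X)


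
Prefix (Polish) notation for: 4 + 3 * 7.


'*' binds tighter: tree is (+ 4 (* 3 7))
Prefix: + 4 * 3 7


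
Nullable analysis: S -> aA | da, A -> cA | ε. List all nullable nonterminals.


A nonterminal is nullable iff some alternative derives ε (directly, or every symbol in it is nullable)
Nullable: {A}


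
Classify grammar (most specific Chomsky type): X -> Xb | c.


Left-linear: every RHS is a terminal or one nonterminal followed by a terminal
Classification: Type 3 (Regular)


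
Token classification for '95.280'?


Pattern: digits with a decimal point
Type: FLOAT_LITERAL


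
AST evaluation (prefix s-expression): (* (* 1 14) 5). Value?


Evaluate inner: (* 1 14) = 14
Evaluate root: (* 14 5) = 70
Result: 70


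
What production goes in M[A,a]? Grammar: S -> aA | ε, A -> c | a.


For [A, a]: 'a' ∈ FIRST(a)
Entry: A -> a


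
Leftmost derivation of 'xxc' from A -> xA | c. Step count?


Derivation: A => xA => xxA => xxc
Steps: 3


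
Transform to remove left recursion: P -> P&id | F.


Left-recursive alternatives: P&id; non-recursive: F
Introduce P': P -> FP', P' -> &idP' | ε


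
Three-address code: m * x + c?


Break into single-operator statements:
t1 = m * x
t2 = t1 + c


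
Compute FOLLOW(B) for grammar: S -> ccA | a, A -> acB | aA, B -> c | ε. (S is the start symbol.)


$ ∈ FOLLOW(S). For each A -> αBβ: add FIRST(β)\{ε} to FOLLOW(B); if β nullable, add FOLLOW(A).
FOLLOW(B) = {$}


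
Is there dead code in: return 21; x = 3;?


statement follows a return and is unreachable
Dead: 'x = 3'


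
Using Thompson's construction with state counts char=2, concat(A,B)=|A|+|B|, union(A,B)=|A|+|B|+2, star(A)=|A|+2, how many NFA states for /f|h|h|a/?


Syntax tree has 4 char leaf(s), 3 union(s), 0 star(s)
chars contribute 4×2 = 8; each union adds +2; each star adds +2
Total: 8 + 6 + 0 = 14 states


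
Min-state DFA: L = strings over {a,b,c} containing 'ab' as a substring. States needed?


KMP-style automaton: 2 progress states + 1 absorbing accept = 3
Minimal DFA: 3 states


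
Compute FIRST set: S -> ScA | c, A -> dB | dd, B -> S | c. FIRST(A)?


Per alternative of A: FIRST(dB) = {d}; FIRST(dd) = {d}
FIRST(A) = {d}


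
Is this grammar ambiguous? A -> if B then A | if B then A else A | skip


dangling else: 'if B then if B then skip else skip' parses two ways
Ambiguous


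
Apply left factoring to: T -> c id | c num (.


Common prefix: 'c'
Factored: T -> c T', T' -> id | num (


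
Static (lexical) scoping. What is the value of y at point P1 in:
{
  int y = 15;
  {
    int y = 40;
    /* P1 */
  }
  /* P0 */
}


y declared in the same block as P1
y = 40


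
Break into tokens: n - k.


Scan left to right, longest-match per lexeme
Tokens: ID(n), OP(-), ID(k)


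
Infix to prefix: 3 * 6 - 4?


left-to-right (same/higher precedence on left): tree is (- (* 3 6) 4)
Prefix: - * 3 6 4


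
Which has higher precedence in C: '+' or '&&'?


'+' is additive (level 9); '&&' is logical AND (level 2)
Higher level binds tighter
'+' has higher precedence than '&&'


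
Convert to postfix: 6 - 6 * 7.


* has higher precedence, evaluate 6*7 first
Postfix: 6 6 7 * -


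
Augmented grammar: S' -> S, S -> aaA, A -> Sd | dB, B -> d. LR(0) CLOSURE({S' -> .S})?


Start: S' -> .S
For each item with dot before a nonterminal B, add B -> .γ for every B-production
Closure: [S' -> .S, S -> .aaA]


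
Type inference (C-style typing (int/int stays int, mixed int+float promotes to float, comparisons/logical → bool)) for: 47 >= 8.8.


Operand types: int >= float
Rule: comparison yields bool
Result type: bool


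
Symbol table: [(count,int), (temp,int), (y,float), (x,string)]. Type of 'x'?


Lookup 'x' → type string


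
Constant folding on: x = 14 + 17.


14 + 17 = 31 at compile time
Optimized: x = 31


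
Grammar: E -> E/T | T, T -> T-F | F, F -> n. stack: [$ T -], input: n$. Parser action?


no handle; shift 'n'
Action: shift


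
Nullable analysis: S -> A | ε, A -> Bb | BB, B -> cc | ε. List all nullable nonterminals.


A nonterminal is nullable iff some alternative derives ε (directly, or every symbol in it is nullable)
Nullable: {A, B, S}


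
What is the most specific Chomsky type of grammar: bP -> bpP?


LHS has context (more than one symbol) and |LHS| ≤ |RHS|
Classification: Type 1 (Context-Sensitive)


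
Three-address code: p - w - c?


Break into single-operator statements:
t1 = p - w
t2 = t1 - c


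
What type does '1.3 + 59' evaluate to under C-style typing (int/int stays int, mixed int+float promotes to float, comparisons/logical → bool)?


Operand types: float + int
Rule: mixed int/float promotes to float; int/int stays int
Result type: float


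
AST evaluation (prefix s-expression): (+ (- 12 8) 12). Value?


Evaluate inner: (- 12 8) = 4
Evaluate root: (+ 4 12) = 16
Result: 16


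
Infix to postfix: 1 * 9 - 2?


Left to right (same or higher precedence on left)
Postfix: 1 9 * 2 -


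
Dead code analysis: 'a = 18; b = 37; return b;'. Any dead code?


a is assigned but never read
Dead: 'a = 18'


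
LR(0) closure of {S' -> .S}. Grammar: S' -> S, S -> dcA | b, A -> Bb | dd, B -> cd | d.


Start: S' -> .S
For each item with dot before a nonterminal B, add B -> .γ for every B-production
Closure: [S' -> .S, S -> .dcA, S -> .b]


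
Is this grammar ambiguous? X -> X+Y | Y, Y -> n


precedence layered via separate nonterminal Y: deterministic
Unambiguous


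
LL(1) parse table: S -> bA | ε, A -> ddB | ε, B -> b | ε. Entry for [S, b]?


For [S, b]: 'b' ∈ FIRST(bA)
Entry: S -> bA


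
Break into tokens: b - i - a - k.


Scan left to right, longest-match per lexeme
Tokens: ID(b), OP(-), ID(i), OP(-), ID(a), OP(-), ID(k)


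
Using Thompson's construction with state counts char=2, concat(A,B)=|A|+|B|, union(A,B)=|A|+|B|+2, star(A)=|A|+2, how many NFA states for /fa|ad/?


Syntax tree has 4 char leaf(s), 1 union(s), 0 star(s)
chars contribute 4×2 = 8; each union adds +2; each star adds +2
Total: 8 + 2 + 0 = 10 states


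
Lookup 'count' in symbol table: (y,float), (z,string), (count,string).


Lookup 'count' → type string


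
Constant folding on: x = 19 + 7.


19 + 7 = 26 at compile time
Optimized: x = 26


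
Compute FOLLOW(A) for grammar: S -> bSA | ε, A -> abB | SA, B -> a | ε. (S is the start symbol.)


$ ∈ FOLLOW(S). For each A -> αBβ: add FIRST(β)\{ε} to FOLLOW(B); if β nullable, add FOLLOW(A).
FOLLOW(A) = {$, a, b}


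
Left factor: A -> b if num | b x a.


Common prefix: 'b'
Factored: A -> b A', A' -> if num | x a


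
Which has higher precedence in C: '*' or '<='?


'*' is multiplicative (level 10); '<=' is relational (level 7)
Higher level binds tighter
'*' has higher precedence than '<='


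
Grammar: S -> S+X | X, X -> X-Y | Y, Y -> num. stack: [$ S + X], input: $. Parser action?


handle 'S+X' on top; lookahead ∈ FOLLOW(S) = {+, $}
Action: reduce (S -> S+X)


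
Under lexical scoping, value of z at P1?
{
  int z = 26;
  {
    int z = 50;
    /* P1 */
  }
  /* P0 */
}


z declared in the same block as P1
z = 50


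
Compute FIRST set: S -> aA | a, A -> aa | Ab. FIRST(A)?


Per alternative of A: FIRST(aa) = {a}; FIRST(Ab) = {a}
FIRST(A) = {a}


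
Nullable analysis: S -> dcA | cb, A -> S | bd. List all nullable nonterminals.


A nonterminal is nullable iff some alternative derives ε (directly, or every symbol in it is nullable)
Nullable: {}


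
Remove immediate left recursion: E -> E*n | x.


Left-recursive alternatives: E*n; non-recursive: x
Introduce E': E -> xE', E' -> *nE' | ε


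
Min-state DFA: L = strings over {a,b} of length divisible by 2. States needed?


Track length mod 2: states 0..1, accept at 0
Minimal DFA: 2 states


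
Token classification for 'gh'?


Pattern: letter/underscore followed by alphanumerics, not a keyword
Type: IDENTIFIER


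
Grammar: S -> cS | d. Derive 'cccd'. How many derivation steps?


Derivation: S => cS => ccS => cccS => cccd
Steps: 4


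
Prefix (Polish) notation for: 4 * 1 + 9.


left-to-right (same/higher precedence on left): tree is (+ (* 4 1) 9)
Prefix: + * 4 1 9


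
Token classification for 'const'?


Pattern: reserved word
Type: KEYWORD


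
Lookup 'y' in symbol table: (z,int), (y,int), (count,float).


Lookup 'y' → type int


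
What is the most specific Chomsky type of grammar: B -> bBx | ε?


Single nonterminal LHS, but b^n x^n is not regular
Classification: Type 2 (Context-Free)


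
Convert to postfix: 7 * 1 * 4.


Left to right (same or higher precedence on left)
Postfix: 7 1 * 4 *


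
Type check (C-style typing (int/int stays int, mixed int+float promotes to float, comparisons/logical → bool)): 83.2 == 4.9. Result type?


Operand types: float == float
Rule: comparison yields bool
Result type: bool


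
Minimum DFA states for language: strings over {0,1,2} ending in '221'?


Track the longest suffix of input matching a prefix of '221': 4 classes (prefixes of length 0..3)
Minimal DFA: 4 states


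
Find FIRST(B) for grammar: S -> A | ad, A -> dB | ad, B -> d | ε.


Per alternative of B: FIRST(d) = {d}; FIRST(ε) = {ε}
FIRST(B) = {d, ε}


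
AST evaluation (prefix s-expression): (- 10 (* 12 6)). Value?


Evaluate inner: (* 12 6) = 72
Evaluate root: (- 10 72) = -62
Result: -62


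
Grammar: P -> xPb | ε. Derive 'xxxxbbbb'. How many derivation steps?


Derivation: P => xPb => xxPbb => xxxPbbb => xxxxPbbbb => xxxxbbbb
Steps: 5


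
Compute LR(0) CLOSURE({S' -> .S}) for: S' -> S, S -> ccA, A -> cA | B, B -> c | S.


Start: S' -> .S
For each item with dot before a nonterminal B, add B -> .γ for every B-production
Closure: [S' -> .S, S -> .ccA]


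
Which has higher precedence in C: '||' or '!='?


'!=' is equality (level 6); '||' is logical OR (level 1)
Higher level binds tighter
'!=' has higher precedence than '||'


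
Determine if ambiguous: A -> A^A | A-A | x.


'x^x-x' has two parse trees (no precedence encoded between ^ and -)
Ambiguous


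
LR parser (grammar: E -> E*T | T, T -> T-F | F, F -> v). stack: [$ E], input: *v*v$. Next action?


shift '*' to continue E -> E*T
Action: shift


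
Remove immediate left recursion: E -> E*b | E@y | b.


Left-recursive alternatives: E*b, E@y; non-recursive: b
Introduce E': E -> bE', E' -> *bE' | @yE' | ε


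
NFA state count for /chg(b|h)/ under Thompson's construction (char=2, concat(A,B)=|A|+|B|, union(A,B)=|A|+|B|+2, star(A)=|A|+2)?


Syntax tree has 5 char leaf(s), 1 union(s), 0 star(s)
chars contribute 5×2 = 10; each union adds +2; each star adds +2
Total: 10 + 2 + 0 = 12 states


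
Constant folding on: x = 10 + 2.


10 + 2 = 12 at compile time
Optimized: x = 12


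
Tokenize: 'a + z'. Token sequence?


Scan left to right, longest-match per lexeme
Tokens: ID(a), OP(+), ID(z)


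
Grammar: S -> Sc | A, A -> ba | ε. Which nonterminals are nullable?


A nonterminal is nullable iff some alternative derives ε (directly, or every symbol in it is nullable)
Nullable: {A, S}


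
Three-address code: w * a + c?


Break into single-operator statements:
t1 = w * a
t2 = t1 + c


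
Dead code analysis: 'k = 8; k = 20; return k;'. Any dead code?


first assignment to k is overwritten before any read
Dead: 'k = 8'


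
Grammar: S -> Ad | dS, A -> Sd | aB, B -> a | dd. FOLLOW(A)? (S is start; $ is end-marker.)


$ ∈ FOLLOW(S). For each A -> αBβ: add FIRST(β)\{ε} to FOLLOW(B); if β nullable, add FOLLOW(A).
FOLLOW(A) = {d}


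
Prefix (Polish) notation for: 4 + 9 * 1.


'*' binds tighter: tree is (+ 4 (* 9 1))
Prefix: + 4 * 9 1


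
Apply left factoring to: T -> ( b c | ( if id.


Common prefix: '('
Factored: T -> ( T', T' -> b c | if id


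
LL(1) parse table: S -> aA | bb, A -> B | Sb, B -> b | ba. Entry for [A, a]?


For [A, a]: 'a' ∈ FIRST(Sb)
Entry: A -> Sb


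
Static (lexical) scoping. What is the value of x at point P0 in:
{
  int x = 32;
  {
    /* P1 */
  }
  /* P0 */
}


x declared in the same block as P0
x = 32


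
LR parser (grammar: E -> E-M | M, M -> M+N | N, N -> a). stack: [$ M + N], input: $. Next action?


handle 'M+N' on top
Action: reduce (M -> M+N)


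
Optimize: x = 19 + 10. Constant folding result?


19 + 10 = 29 at compile time
Optimized: x = 29


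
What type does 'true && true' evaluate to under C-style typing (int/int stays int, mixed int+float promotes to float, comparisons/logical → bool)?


Operand types: bool && bool
Rule: logical operators take bool operands and yield bool
Result type: bool


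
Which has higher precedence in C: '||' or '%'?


'%' is multiplicative (level 10); '||' is logical OR (level 1)
Higher level binds tighter
'%' has higher precedence than '||'


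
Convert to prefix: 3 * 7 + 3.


left-to-right (same/higher precedence on left): tree is (+ (* 3 7) 3)
Prefix: + * 3 7 3


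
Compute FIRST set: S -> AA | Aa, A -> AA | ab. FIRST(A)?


Per alternative of A: FIRST(AA) = {a}; FIRST(ab) = {a}
FIRST(A) = {a}


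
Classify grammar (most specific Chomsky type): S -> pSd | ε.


Single nonterminal LHS, but p^n d^n is not regular
Classification: Type 2 (Context-Free)


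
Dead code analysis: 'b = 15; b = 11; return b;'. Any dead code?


first assignment to b is overwritten before any read
Dead: 'b = 15'


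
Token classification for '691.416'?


Pattern: digits with a decimal point
Type: FLOAT_LITERAL


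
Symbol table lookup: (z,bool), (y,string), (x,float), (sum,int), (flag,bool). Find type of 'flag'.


Lookup 'flag' → type bool


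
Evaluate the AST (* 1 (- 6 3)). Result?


Evaluate inner: (- 6 3) = 3
Evaluate root: (* 1 3) = 3
Result: 3


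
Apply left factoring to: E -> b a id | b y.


Common prefix: 'b'
Factored: E -> b E', E' -> a id | y


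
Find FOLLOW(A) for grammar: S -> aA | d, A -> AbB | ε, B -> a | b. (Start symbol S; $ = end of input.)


$ ∈ FOLLOW(S). For each A -> αBβ: add FIRST(β)\{ε} to FOLLOW(B); if β nullable, add FOLLOW(A).
FOLLOW(A) = {$, b}


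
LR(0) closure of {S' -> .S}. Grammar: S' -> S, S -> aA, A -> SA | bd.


Start: S' -> .S
For each item with dot before a nonterminal B, add B -> .γ for every B-production
Closure: [S' -> .S, S -> .aA]


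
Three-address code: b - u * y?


Break into single-operator statements:
t1 = u * y
t2 = b - t1


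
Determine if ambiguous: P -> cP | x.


right-linear, alternatives start with distinct terminals 'c' vs 'x': unique leftmost derivation
Unambiguous


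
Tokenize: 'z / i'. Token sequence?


Scan left to right, longest-match per lexeme
Tokens: ID(z), OP(/), ID(i)


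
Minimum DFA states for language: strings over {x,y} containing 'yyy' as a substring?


KMP-style automaton: 3 progress states + 1 absorbing accept = 4
Minimal DFA: 4 states


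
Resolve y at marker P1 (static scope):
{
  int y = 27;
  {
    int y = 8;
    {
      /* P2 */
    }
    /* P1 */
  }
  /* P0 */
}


y declared in the same block as P1
y = 8


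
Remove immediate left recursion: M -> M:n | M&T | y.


Left-recursive alternatives: M:n, M&T; non-recursive: y
Introduce M': M -> yM', M' -> :nM' | &TM' | ε


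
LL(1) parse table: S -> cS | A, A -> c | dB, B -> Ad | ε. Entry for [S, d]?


For [S, d]: 'd' ∈ FIRST(A)
Entry: S -> A


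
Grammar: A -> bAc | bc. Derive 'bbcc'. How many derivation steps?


Derivation: A => bAc => bbcc
Steps: 2


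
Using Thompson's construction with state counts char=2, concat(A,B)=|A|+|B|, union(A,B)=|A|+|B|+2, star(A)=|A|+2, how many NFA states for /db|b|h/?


Syntax tree has 4 char leaf(s), 2 union(s), 0 star(s)
chars contribute 4×2 = 8; each union adds +2; each star adds +2
Total: 8 + 4 + 0 = 12 states


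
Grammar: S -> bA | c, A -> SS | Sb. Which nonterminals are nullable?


A nonterminal is nullable iff some alternative derives ε (directly, or every symbol in it is nullable)
Nullable: {}


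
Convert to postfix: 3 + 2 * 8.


* has higher precedence, evaluate 2*8 first
Postfix: 3 2 8 * +


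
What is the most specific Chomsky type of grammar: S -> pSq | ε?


Single nonterminal LHS, but p^n q^n is not regular
Classification: Type 2 (Context-Free)


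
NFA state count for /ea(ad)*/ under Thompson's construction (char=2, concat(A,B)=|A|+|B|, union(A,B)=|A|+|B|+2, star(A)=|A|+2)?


Syntax tree has 4 char leaf(s), 0 union(s), 1 star(s)
chars contribute 4×2 = 8; each union adds +2; each star adds +2
Total: 8 + 0 + 2 = 10 states


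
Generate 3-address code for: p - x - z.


Break into single-operator statements:
t1 = p - x
t2 = t1 - z


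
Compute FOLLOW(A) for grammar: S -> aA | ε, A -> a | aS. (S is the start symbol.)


$ ∈ FOLLOW(S). For each A -> αBβ: add FIRST(β)\{ε} to FOLLOW(B); if β nullable, add FOLLOW(A).
FOLLOW(A) = {$}


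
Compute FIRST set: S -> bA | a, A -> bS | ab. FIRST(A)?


Per alternative of A: FIRST(bS) = {b}; FIRST(ab) = {a}
FIRST(A) = {a, b}


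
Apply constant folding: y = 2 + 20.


2 + 20 = 22 at compile time
Optimized: y = 22


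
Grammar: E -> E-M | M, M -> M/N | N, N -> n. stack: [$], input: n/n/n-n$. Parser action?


no handle on stack; shift 'n'
Action: shift


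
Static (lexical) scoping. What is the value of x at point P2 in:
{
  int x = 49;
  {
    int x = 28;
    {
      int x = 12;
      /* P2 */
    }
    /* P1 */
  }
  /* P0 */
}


x declared in the same block as P2
x = 12


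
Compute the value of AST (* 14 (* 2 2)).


Evaluate inner: (* 2 2) = 4
Evaluate root: (* 14 4) = 56
Result: 56


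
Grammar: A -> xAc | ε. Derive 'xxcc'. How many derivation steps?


Derivation: A => xAc => xxAcc => xxcc
Steps: 3


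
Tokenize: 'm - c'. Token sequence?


Scan left to right, longest-match per lexeme
Tokens: ID(m), OP(-), ID(c)


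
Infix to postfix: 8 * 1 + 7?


Left to right (same or higher precedence on left)
Postfix: 8 1 * 7 +


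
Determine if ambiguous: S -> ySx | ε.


balanced y^n…x^n: each string has a unique parse
Unambiguous


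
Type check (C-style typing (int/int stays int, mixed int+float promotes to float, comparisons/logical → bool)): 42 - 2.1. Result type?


Operand types: int - float
Rule: mixed int/float promotes to float; int/int stays int
Result type: float


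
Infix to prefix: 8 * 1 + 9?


left-to-right (same/higher precedence on left): tree is (+ (* 8 1) 9)
Prefix: + * 8 1 9


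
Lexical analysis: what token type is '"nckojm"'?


Pattern: double-quoted sequence
Type: STRING_LITERAL


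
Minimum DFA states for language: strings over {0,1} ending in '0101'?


Track the longest suffix of input matching a prefix of '0101': 5 classes (prefixes of length 0..4)
Minimal DFA: 5 states


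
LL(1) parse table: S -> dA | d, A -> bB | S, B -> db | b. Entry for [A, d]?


For [A, d]: 'd' ∈ FIRST(S)
Entry: A -> S


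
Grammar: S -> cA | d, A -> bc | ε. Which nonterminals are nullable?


A nonterminal is nullable iff some alternative derives ε (directly, or every symbol in it is nullable)
Nullable: {A}


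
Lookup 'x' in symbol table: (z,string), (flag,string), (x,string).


Lookup 'x' → type string


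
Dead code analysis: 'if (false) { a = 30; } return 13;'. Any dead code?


condition is constant false, so the whole block is unreachable
Dead: 'if (false) { a = 30; }'


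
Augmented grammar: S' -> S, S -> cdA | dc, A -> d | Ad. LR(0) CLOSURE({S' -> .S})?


Start: S' -> .S
For each item with dot before a nonterminal B, add B -> .γ for every B-production
Closure: [S' -> .S, S -> .cdA, S -> .dc]


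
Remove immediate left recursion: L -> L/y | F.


Left-recursive alternatives: L/y; non-recursive: F
Introduce L': L -> FL', L' -> /yL' | ε


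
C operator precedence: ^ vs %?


'%' is multiplicative (level 10); '^' is bitwise XOR (level 4)
Higher level binds tighter
'%' has higher precedence than '^'


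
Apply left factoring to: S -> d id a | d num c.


Common prefix: 'd'
Factored: S -> d S', S' -> id a | num c


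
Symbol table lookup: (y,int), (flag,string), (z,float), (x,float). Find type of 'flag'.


Lookup 'flag' → type string


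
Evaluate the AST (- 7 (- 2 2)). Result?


Evaluate inner: (- 2 2) = 0
Evaluate root: (- 7 0) = 7
Result: 7


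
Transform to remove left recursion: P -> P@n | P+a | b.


Left-recursive alternatives: P@n, P+a; non-recursive: b
Introduce P': P -> bP', P' -> @nP' | +aP' | ε


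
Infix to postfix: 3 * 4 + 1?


Left to right (same or higher precedence on left)
Postfix: 3 4 * 1 +


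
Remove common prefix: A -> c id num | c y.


Common prefix: 'c'
Factored: A -> c A', A' -> id num | y


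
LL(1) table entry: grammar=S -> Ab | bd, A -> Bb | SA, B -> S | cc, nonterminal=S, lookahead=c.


For [S, c]: 'c' ∈ FIRST(Ab)
Entry: S -> Ab


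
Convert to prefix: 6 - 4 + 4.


left-to-right (same/higher precedence on left): tree is (+ (- 6 4) 4)
Prefix: + - 6 4 4


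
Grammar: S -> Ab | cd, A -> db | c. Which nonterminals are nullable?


A nonterminal is nullable iff some alternative derives ε (directly, or every symbol in it is nullable)
Nullable: {}


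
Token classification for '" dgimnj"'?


Pattern: double-quoted sequence
Type: STRING_LITERAL


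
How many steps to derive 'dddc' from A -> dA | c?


Derivation: A => dA => ddA => dddA => dddc
Steps: 4


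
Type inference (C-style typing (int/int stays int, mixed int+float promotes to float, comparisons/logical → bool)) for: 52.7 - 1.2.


Operand types: float - float
Rule: mixed int/float promotes to float; int/int stays int
Result type: float


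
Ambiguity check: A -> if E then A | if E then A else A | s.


dangling else: 'if E then if E then s else s' parses two ways
Ambiguous


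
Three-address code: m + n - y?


Break into single-operator statements:
t1 = m + n
t2 = t1 - y


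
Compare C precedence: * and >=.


'*' is multiplicative (level 10); '>=' is relational (level 7)
Higher level binds tighter
'*' has higher precedence than '>='


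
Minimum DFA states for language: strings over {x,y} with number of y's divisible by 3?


Track (count of y) mod 3: states 0..2, accept at 0
Minimal DFA: 3 states


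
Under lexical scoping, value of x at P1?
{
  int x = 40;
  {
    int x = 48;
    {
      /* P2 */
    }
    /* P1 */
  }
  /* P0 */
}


x declared in the same block as P1
x = 48


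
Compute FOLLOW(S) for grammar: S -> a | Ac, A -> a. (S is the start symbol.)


$ ∈ FOLLOW(S). For each A -> αBβ: add FIRST(β)\{ε} to FOLLOW(B); if β nullable, add FOLLOW(A).
FOLLOW(S) = {$}


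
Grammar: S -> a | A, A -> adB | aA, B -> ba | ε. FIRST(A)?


Per alternative of A: FIRST(adB) = {a}; FIRST(aA) = {a}
FIRST(A) = {a}


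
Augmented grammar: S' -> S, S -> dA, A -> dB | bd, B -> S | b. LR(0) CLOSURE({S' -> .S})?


Start: S' -> .S
For each item with dot before a nonterminal B, add B -> .γ for every B-production
Closure: [S' -> .S, S -> .dA]


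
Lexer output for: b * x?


Scan left to right, longest-match per lexeme
Tokens: ID(b), OP(*), ID(x)


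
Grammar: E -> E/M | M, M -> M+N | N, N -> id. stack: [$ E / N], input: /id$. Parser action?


'N' (not preceded by M+) is the handle for M -> N
Action: reduce (M -> N)


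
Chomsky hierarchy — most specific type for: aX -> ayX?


LHS has context (more than one symbol) and |LHS| ≤ |RHS|
Classification: Type 1 (Context-Sensitive)


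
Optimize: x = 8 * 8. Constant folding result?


8 * 8 = 64 at compile time
Optimized: x = 64


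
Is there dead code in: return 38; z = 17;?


statement follows a return and is unreachable
Dead: 'z = 17'


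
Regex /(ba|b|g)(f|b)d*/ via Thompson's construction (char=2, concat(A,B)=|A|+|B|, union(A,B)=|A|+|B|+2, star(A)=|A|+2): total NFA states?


Syntax tree has 7 char leaf(s), 3 union(s), 1 star(s)
chars contribute 7×2 = 14; each union adds +2; each star adds +2
Total: 14 + 6 + 2 = 22 states


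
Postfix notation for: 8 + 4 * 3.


* has higher precedence, evaluate 4*3 first
Postfix: 8 4 3 * +


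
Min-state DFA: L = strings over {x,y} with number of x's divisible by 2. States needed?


Track (count of x) mod 2: states 0..1, accept at 0
Minimal DFA: 2 states


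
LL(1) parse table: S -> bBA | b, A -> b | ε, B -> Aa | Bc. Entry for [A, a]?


For [A, a]: ε is nullable and 'a' ∈ FOLLOW(A)
Entry: A -> ε


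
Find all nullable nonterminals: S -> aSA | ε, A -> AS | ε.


A nonterminal is nullable iff some alternative derives ε (directly, or every symbol in it is nullable)
Nullable: {A, S}


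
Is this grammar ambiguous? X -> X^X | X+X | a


'a^a+a' has two parse trees (no precedence encoded between ^ and +)
Ambiguous


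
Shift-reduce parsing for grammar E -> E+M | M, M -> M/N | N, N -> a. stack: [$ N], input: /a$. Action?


'N' (not preceded by M/) is the handle for M -> N
Action: reduce (M -> N)


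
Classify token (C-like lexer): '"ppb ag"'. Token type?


Pattern: double-quoted sequence
Type: STRING_LITERAL


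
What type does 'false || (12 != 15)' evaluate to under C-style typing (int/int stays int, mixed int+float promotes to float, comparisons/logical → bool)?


Operand types: bool || bool
Rule: logical operators take bool operands and yield bool
Result type: bool


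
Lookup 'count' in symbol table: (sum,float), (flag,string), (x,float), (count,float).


Lookup 'count' → type float


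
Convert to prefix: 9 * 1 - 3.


left-to-right (same/higher precedence on left): tree is (- (* 9 1) 3)
Prefix: - * 9 1 3


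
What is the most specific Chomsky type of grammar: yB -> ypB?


LHS has context (more than one symbol) and |LHS| ≤ |RHS|
Classification: Type 1 (Context-Sensitive)


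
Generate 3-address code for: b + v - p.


Break into single-operator statements:
t1 = b + v
t2 = t1 - p


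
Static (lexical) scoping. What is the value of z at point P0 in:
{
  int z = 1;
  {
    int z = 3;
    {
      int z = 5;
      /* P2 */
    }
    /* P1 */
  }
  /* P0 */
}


z declared in the same block as P0
z = 1


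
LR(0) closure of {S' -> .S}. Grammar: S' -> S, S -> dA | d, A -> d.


Start: S' -> .S
For each item with dot before a nonterminal B, add B -> .γ for every B-production
Closure: [S' -> .S, S -> .dA, S -> .d]


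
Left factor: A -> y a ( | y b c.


Common prefix: 'y'
Factored: A -> y A', A' -> a ( | b c


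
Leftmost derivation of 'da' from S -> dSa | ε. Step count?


Derivation: S => dSa => da
Steps: 2


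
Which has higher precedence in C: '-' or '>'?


'-' is additive (level 9); '>' is relational (level 7)
Higher level binds tighter
'-' has higher precedence than '>'


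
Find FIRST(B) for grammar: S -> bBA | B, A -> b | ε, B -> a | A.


Per alternative of B: FIRST(a) = {a}; FIRST(A) = {b, ε}
FIRST(B) = {a, b, ε}


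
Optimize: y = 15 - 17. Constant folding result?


15 - 17 = -2 at compile time
Optimized: y = -2


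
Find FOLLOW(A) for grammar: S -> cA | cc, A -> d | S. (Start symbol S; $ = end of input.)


$ ∈ FOLLOW(S). For each A -> αBβ: add FIRST(β)\{ε} to FOLLOW(B); if β nullable, add FOLLOW(A).
FOLLOW(A) = {$}


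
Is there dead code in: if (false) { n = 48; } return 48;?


condition is constant false, so the whole block is unreachable
Dead: 'if (false) { n = 48; }'


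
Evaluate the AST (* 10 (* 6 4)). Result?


Evaluate inner: (* 6 4) = 24
Evaluate root: (* 10 24) = 240
Result: 240


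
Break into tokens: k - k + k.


Scan left to right, longest-match per lexeme
Tokens: ID(k), OP(-), ID(k), OP(+), ID(k)


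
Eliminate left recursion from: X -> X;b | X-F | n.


Left-recursive alternatives: X;b, X-F; non-recursive: n
Introduce X': X -> nX', X' -> ;bX' | -FX' | ε


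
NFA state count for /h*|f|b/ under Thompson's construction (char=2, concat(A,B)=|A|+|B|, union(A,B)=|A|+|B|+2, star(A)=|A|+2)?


Syntax tree has 3 char leaf(s), 2 union(s), 1 star(s)
chars contribute 3×2 = 6; each union adds +2; each star adds +2
Total: 6 + 4 + 2 = 12 states


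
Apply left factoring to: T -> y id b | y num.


Common prefix: 'y'
Factored: T -> y T', T' -> id b | num


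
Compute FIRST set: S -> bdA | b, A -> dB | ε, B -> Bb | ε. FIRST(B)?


Per alternative of B: FIRST(Bb) = {b}; FIRST(ε) = {ε}
FIRST(B) = {b, ε}


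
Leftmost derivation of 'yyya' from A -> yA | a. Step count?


Derivation: A => yA => yyA => yyyA => yyya
Steps: 4


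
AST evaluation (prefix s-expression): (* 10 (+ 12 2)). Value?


Evaluate inner: (+ 12 2) = 14
Evaluate root: (* 10 14) = 140
Result: 140


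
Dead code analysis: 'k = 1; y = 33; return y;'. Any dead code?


k is assigned but never read
Dead: 'k = 1'


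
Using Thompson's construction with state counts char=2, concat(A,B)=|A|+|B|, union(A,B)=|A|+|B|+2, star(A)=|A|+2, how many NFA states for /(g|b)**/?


Syntax tree has 2 char leaf(s), 1 union(s), 2 star(s)
chars contribute 2×2 = 4; each union adds +2; each star adds +2
Total: 4 + 2 + 4 = 10 states


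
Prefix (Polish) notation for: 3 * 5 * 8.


left-to-right (same/higher precedence on left): tree is (* (* 3 5) 8)
Prefix: * * 3 5 8


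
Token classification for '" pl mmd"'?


Pattern: double-quoted sequence
Type: STRING_LITERAL
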